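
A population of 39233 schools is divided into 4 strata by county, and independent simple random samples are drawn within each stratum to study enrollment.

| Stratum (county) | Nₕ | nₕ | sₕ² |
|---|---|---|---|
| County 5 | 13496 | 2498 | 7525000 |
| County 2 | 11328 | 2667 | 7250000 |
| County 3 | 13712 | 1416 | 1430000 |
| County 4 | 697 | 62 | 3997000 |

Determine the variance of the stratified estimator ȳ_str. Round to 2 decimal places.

592.92

Var(ȳ_str) = Σₕ Wₕ²(1 − fₕ)sₕ²/nₕ with Wₕ = Nₕ/N, N = 39233.
County 5: Wₕ = 0.34399613; term = 0.34399613²·(1 − 0.18509188)·7525000/2498 = 290.48909.
County 2: Wₕ = 0.28873652; term = 0.28873652²·(1 − 0.23543432)·7250000/2667 = 173.27393.
County 3: Wₕ = 0.34950170; term = 0.34950170²·(1 − 0.10326721)·1430000/1416 = 110.62019.
County 4: Wₕ = 0.01776566; term = 0.01776566²·(1 − 0.08895265)·3997000/62 = 18.537276.
Sum = 592.92049.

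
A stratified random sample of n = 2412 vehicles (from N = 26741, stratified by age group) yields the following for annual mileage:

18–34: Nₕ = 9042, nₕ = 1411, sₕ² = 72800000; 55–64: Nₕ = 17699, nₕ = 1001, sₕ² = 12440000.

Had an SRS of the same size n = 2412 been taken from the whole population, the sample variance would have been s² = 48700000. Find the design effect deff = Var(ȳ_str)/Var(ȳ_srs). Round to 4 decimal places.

Var(ȳ_str) = Σ Wₕ²(1−fₕ)sₕ²/nₕ with Wₕ = Nₕ/26741:
  18–34: (9042/26741)²·(1−1411/9042)·72800000/1411 = 4978.4601
  55–64: (17699/26741)²·(1−1001/17699)·12440000/1001 = 5136.2269
  → Var(ȳ_str) = 10114.687.
Var(ȳ_srs) = (1 − 2412/26741)·48700000/2412 = 18369.54.
deff = 10114.687 / 18369.54 = 0.5506.

0.5506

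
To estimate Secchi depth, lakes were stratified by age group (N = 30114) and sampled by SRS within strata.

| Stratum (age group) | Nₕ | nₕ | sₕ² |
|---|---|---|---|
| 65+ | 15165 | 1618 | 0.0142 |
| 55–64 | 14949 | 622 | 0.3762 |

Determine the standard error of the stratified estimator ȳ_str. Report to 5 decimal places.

0.01203

Var(ȳ_str) = Σₕ Wₕ²(1 − fₕ)sₕ²/nₕ with Wₕ = Nₕ/N, N = 30114.
65+: Wₕ = 0.50358637; term = 0.50358637²·(1 − 0.10669304)·0.0142/1618 = 1.9881927 × 10^-6.
55–64: Wₕ = 0.49641363; term = 0.49641363²·(1 − 0.04160813)·0.3762/622 = 1.4284299 × 10^-4.
Sum = 1.4483118 × 10^-4.
SE = √(1.4483118 × 10^-4) = 0.01203.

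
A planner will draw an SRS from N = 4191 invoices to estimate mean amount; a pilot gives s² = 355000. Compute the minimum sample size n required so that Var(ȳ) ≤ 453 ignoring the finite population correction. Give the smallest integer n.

Without fpc, n₀ = s²/D = 355000/453 = 783.6645.
Rounding up, n = 784.

784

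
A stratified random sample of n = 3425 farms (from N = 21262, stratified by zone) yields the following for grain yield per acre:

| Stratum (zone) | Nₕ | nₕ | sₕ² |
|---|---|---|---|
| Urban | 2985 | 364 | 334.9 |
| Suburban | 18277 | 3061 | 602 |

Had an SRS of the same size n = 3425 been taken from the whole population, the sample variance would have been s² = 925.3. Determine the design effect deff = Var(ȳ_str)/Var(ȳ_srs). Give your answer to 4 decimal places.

Var(ȳ_str) = Σ Wₕ²(1−fₕ)sₕ²/nₕ with Wₕ = Nₕ/21262:
  Urban: (2985/21262)²·(1−364/2985)·334.9/364 = 0.015922707
  Suburban: (18277/21262)²·(1−3061/18277)·602/3061 = 0.12098467
  → Var(ȳ_str) = 0.13690738.
Var(ȳ_srs) = (1 − 3425/21262)·925.3/3425 = 0.22664163.
deff = 0.13690738 / 0.22664163 = 0.6041.

0.6041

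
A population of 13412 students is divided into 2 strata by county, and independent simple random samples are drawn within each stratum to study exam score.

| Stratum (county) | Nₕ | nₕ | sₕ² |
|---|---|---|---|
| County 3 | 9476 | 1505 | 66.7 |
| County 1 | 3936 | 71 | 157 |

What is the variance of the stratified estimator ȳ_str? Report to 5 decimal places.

0.20562

Var(ȳ_str) = Σₕ Wₕ²(1 − fₕ)sₕ²/nₕ with Wₕ = Nₕ/N, N = 13412.
County 3: Wₕ = 0.70653146; term = 0.70653146²·(1 − 0.15882229)·66.7/1505 = 0.018609731.
County 1: Wₕ = 0.29346854; term = 0.29346854²·(1 − 0.01803862)·157/71 = 0.1870074.
Sum = 0.20561713.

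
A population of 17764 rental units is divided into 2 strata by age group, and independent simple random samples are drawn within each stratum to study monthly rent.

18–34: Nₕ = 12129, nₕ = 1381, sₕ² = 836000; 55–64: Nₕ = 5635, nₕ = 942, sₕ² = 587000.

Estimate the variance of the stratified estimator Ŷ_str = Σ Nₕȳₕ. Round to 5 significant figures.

Var(Ŷ_str) = Σₕ Nₕ²(1 − fₕ)sₕ²/nₕ.
18–34: 12129²·(1 − 1381/12129)·836000/1381 = 7.8916034 × 10^10.
55–64: 5635²·(1 − 942/5635)·587000/942 = 1.6479031 × 10^10.
Sum = 9.5395065 × 10^10.

9.5395 × 10^10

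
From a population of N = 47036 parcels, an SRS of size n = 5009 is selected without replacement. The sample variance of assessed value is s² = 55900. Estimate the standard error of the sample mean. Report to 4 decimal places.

3.1578

Under SRS without replacement, Var(ȳ) = (1 − f)·s²/n with f = n/N = 5009/47036 = 0.10649290.
Var(ȳ) = (1 − 0.10649290)·55900/5009 = 0.89350710·11.159912 = 9.9714608.
SE(ȳ) = √(9.9714608) = 3.1578.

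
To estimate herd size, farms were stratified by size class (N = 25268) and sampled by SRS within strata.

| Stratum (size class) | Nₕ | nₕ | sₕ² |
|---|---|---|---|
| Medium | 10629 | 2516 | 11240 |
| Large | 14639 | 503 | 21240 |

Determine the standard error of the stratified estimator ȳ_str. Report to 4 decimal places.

Var(ȳ_str) = Σₕ Wₕ²(1 − fₕ)sₕ²/nₕ with Wₕ = Nₕ/N, N = 25268.
Medium: Wₕ = 0.42065063; term = 0.42065063²·(1 − 0.23671089)·11240/2516 = 0.60337571.
Large: Wₕ = 0.57934937; term = 0.57934937²·(1 − 0.03436027)·21240/503 = 13.686195.
Sum = 14.289571.
SE = √(14.289571) = 3.7802.

3.7802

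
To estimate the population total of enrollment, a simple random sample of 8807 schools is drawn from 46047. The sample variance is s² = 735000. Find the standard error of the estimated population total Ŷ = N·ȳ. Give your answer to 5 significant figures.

Var(Ŷ) = N²·Var(ȳ) = N²·(1 − n/N)·s²/n.
f = 8807/46047 = 0.19126110; Var(ȳ) = 0.80873890·735000/8807 = 67.49439.
Var(Ŷ) = 46047² · 67.49439 = 1.4311012 × 10^11.
SE(Ŷ) = √(1.4311012 × 10^11) = 378300.

378300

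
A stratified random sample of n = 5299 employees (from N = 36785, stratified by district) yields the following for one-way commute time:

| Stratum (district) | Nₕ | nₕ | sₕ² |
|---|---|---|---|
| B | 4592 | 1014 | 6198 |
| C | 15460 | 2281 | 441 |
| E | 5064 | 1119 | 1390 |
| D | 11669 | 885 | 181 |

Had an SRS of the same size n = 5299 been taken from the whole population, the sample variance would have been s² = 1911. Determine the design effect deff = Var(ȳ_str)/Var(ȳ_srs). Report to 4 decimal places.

0.4558

Var(ȳ_str) = Σ Wₕ²(1−fₕ)sₕ²/nₕ with Wₕ = Nₕ/36785:
  B: (4592/36785)²·(1−1014/4592)·6198/1014 = 0.074218866
  C: (15460/36785)²·(1−2281/15460)·441/2281 = 0.029111443
  E: (5064/36785)²·(1−1119/5064)·1390/1119 = 0.018339348
  D: (11669/36785)²·(1−885/11669)·181/885 = 0.019019859
  → Var(ȳ_str) = 0.14068952.
Var(ȳ_srs) = (1 − 5299/36785)·1911/5299 = 0.30868356.
deff = 0.14068952 / 0.30868356 = 0.4558.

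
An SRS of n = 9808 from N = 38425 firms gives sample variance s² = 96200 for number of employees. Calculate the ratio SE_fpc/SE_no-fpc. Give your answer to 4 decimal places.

0.8630

f = n/N = 9808/38425 = 0.25525049.
SE_no-fpc = √(s²/n) = 3.1318237; SE_fpc = √((1−f)s²/n) = 2.7027285.
Ratio = √(1−f) = 0.86298871.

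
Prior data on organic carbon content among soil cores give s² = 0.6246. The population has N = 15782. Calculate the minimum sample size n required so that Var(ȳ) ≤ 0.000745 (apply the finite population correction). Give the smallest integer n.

797

Without fpc, n₀ = s²/D = 0.6246/0.000745 = 838.3893.
With fpc, (1 − n/N)·s²/n ≤ D requires n ≥ n₀/(1 + n₀/N) = 838.3893/(1 + 838.3893/15782) = 796.0981.
Rounding up, n = 797.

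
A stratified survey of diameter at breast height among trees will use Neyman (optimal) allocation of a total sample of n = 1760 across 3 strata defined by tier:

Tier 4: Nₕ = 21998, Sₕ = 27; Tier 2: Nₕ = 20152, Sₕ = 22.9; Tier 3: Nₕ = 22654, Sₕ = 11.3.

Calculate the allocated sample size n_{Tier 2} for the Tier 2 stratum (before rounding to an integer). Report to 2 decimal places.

619.33

Neyman allocation: nₕ = n·NₕSₕ / Σⱼ NⱼSⱼ.
Σ NⱼSⱼ = 21998·27 + 20152·22.9 + 22654·11.3 = 1.311417 × 10^6.
n_{Tier 2} = 1760·20152·22.9 / (1.311417 × 10^6) = 619.33.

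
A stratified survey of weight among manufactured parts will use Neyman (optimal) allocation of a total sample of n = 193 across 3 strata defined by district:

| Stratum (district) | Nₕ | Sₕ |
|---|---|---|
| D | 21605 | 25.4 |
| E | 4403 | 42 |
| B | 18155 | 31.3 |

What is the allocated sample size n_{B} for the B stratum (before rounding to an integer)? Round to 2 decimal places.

84.24

Neyman allocation: nₕ = n·NₕSₕ / Σⱼ NⱼSⱼ.
Σ NⱼSⱼ = 21605·25.4 + 4403·42 + 18155·31.3 = 1.3019445 × 10^6.
n_{B} = 193·18155·31.3 / (1.3019445 × 10^6) = 84.24.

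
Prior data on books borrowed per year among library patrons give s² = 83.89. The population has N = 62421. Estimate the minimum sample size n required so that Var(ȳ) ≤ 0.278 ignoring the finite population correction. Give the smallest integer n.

302

Without fpc, n₀ = s²/D = 83.89/0.278 = 301.7626.
Rounding up, n = 302.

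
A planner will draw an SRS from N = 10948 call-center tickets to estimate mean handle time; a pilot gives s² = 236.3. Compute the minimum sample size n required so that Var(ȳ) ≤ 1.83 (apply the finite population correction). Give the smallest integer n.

128

Without fpc, n₀ = s²/D = 236.3/1.83 = 129.1257.
With fpc, (1 − n/N)·s²/n ≤ D requires n ≥ n₀/(1 + n₀/N) = 129.1257/(1 + 129.1257/10948) = 127.6205.
Rounding up, n = 128.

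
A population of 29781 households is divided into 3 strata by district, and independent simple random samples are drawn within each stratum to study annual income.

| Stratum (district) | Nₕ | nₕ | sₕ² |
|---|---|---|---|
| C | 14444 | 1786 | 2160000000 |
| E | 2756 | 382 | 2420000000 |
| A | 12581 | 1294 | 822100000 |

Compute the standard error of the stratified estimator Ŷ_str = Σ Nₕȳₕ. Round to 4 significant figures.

1.878 × 10^7

Var(Ŷ_str) = Σₕ Nₕ²(1 − fₕ)sₕ²/nₕ.
C: 14444²·(1 − 1786/14444)·2160000000/1786 = 2.2111839 × 10^14.
E: 2756²·(1 − 382/2756)·2420000000/382 = 4.1448797 × 10^13.
A: 12581²·(1 − 1294/12581)·822100000/1294 = 9.0216102 × 10^13.
Sum = 3.5278329 × 10^14.
SE = √(3.5278329 × 10^14) = 1.878 × 10^7.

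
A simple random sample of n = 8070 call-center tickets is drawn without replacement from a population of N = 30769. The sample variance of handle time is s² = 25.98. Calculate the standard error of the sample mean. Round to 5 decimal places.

Under SRS without replacement, Var(ȳ) = (1 − f)·s²/n with f = n/N = 8070/30769 = 0.26227697.
Var(ȳ) = (1 − 0.26227697)·25.98/8070 = 0.73772303·0.0032193309 = 0.0023749745.
SE(ȳ) = √(0.0023749745) = 0.04873.

0.04873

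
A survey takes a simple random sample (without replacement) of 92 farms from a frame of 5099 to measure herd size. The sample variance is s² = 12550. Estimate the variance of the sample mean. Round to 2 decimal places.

133.95

Under SRS without replacement, Var(ȳ) = (1 − f)·s²/n with f = n/N = 92/5099 = 0.01804275.
Var(ȳ) = (1 − 0.01804275)·12550/92 = 0.98195725·136.41304 = 133.95178.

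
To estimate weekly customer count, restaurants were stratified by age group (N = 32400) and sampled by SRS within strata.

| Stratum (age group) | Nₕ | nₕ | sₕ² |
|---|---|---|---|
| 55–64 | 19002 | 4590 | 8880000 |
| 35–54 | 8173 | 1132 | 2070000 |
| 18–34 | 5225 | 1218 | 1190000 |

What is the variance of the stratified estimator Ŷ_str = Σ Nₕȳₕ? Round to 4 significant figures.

Var(Ŷ_str) = Σₕ Nₕ²(1 − fₕ)sₕ²/nₕ.
55–64: 19002²·(1 − 4590/19002)·8880000/4590 = 5.2981451 × 10^11.
35–54: 8173²·(1 − 1132/8173)·2070000/1132 = 1.0523005 × 10^11.
18–34: 5225²·(1 − 1218/5225)·1190000/1218 = 2.0455274 × 10^10.
Sum = 6.5549983 × 10^11.

6.555 × 10^11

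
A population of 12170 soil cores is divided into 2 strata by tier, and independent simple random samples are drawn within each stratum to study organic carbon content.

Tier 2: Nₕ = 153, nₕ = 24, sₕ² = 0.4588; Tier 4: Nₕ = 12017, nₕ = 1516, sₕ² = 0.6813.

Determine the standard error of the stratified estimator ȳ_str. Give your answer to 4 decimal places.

Var(ȳ_str) = Σₕ Wₕ²(1 − fₕ)sₕ²/nₕ with Wₕ = Nₕ/N, N = 12170.
Tier 2: Wₕ = 0.01257190; term = 0.01257190²·(1 − 0.15686275)·0.4588/24 = 2.547488 × 10^-6.
Tier 4: Wₕ = 0.98742810; term = 0.98742810²·(1 − 0.12615461)·0.6813/1516 = 3.8289946 × 10^-4.
Sum = 3.8544695 × 10^-4.
SE = √(3.8544695 × 10^-4) = 0.0196.

0.0196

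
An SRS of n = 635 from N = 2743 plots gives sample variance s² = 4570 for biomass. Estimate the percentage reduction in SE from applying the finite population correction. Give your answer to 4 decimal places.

12.3358

f = n/N = 635/2743 = 0.23149836.
SE_no-fpc = √(s²/n) = 2.6826946; SE_fpc = √((1−f)s²/n) = 2.3517635.
Ratio = √(1−f) = 0.87664225. Reduction = 100·(1 − 0.87664225) = 12.3358%.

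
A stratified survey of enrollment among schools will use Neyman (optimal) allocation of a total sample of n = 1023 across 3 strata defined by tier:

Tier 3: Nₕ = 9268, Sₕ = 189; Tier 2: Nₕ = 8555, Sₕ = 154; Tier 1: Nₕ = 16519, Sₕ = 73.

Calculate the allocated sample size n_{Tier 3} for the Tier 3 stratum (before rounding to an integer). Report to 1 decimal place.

419.2

Neyman allocation: nₕ = n·NₕSₕ / Σⱼ NⱼSⱼ.
Σ NⱼSⱼ = 9268·189 + 8555·154 + 16519·73 = 4.275009 × 10^6.
n_{Tier 3} = 1023·9268·189 / (4.275009 × 10^6) = 419.2.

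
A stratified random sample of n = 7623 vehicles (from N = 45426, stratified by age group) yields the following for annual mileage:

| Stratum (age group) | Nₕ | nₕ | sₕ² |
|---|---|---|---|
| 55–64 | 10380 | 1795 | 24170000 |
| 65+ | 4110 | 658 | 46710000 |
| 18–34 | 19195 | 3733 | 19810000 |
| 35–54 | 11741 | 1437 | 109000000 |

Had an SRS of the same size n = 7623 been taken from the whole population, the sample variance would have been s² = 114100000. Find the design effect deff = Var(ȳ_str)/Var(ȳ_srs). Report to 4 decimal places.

0.5042

Var(ȳ_str) = Σ Wₕ²(1−fₕ)sₕ²/nₕ with Wₕ = Nₕ/45426:
  55–64: (10380/45426)²·(1−1795/10380)·24170000/1795 = 581.48813
  65+: (4110/45426)²·(1−658/4110)·46710000/658 = 488.07615
  18–34: (19195/45426)²·(1−3733/19195)·19810000/3733 = 763.25785
  35–54: (11741/45426)²·(1−1437/11741)·109000000/1437 = 4447.0465
  → Var(ȳ_str) = 6279.8686.
Var(ȳ_srs) = (1 − 7623/45426)·114100000/7623 = 12456.083.
deff = 6279.8686 / 12456.083 = 0.5042.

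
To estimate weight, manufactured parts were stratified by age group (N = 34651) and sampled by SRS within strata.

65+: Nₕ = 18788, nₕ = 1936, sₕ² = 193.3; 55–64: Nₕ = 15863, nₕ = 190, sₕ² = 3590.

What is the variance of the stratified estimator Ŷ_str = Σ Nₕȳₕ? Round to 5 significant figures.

Var(Ŷ_str) = Σₕ Nₕ²(1 − fₕ)sₕ²/nₕ.
65+: 18788²·(1 − 1936/18788)·193.3/1936 = 3.1612475 × 10^7.
55–64: 15863²·(1 − 190/15863)·3590/190 = 4.6976246 × 10^9.
Sum = 4.7292371 × 10^9.

4.7292 × 10^9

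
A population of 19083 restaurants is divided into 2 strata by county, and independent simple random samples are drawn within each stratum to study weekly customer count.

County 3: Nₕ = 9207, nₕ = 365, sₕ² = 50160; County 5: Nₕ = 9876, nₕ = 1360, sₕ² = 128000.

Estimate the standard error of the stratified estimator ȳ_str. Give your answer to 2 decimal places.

Var(ȳ_str) = Σₕ Wₕ²(1 − fₕ)sₕ²/nₕ with Wₕ = Nₕ/N, N = 19083.
County 3: Wₕ = 0.48247131; term = 0.48247131²·(1 − 0.03964375)·50160/365 = 30.72133.
County 5: Wₕ = 0.51752869; term = 0.51752869²·(1 − 0.13770757)·128000/1360 = 21.736744.
Sum = 52.458074.
SE = √(52.458074) = 7.24.

7.24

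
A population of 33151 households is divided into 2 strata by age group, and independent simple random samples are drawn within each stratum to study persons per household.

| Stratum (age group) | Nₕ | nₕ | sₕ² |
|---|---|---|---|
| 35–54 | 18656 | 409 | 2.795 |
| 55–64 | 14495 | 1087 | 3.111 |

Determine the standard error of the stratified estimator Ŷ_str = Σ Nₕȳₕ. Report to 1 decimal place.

1697.8

Var(Ŷ_str) = Σₕ Nₕ²(1 − fₕ)sₕ²/nₕ.
35–54: 18656²·(1 − 409/18656)·2.795/409 = 2.3263149 × 10^6.
55–64: 14495²·(1 − 1087/14495)·3.111/1087 = 556227.8.
Sum = 2.8825427 × 10^6.
SE = √(2.8825427 × 10^6) = 1697.8.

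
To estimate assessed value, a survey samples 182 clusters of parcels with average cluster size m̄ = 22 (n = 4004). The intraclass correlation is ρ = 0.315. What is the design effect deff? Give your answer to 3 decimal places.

deff = 1 + (22 − 1)·0.315 = 1 + 6.615 = 7.615.

7.615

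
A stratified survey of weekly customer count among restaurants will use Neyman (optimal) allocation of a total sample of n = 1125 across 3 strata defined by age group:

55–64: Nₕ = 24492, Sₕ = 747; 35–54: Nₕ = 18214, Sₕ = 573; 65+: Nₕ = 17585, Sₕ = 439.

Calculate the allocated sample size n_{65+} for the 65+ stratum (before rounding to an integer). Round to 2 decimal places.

Neyman allocation: nₕ = n·NₕSₕ / Σⱼ NⱼSⱼ.
Σ NⱼSⱼ = 24492·747 + 18214·573 + 17585·439 = 3.6451961 × 10^7.
n_{65+} = 1125·17585·439 / (3.6451961 × 10^7) = 238.25.

238.25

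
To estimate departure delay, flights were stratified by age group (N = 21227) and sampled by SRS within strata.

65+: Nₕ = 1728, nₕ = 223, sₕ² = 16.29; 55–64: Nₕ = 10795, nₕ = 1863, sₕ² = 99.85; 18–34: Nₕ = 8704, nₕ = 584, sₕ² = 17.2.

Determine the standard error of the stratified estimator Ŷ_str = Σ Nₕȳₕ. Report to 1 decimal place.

2727.5

Var(Ŷ_str) = Σₕ Nₕ²(1 − fₕ)sₕ²/nₕ.
65+: 1728²·(1 − 223/1728)·16.29/223 = 189975.
55–64: 10795²·(1 − 1863/10795)·99.85/1863 = 5.1678104 × 10^6.
18–34: 8704²·(1 − 584/8704)·17.2/584 = 2.0815676 × 10^6.
Sum = 7.439353 × 10^6.
SE = √(7.439353 × 10^6) = 2727.5.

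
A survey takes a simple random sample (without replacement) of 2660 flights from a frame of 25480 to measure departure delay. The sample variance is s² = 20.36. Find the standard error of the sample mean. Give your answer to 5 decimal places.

Under SRS without replacement, Var(ȳ) = (1 − f)·s²/n with f = n/N = 2660/25480 = 0.10439560.
Var(ȳ) = (1 − 0.10439560)·20.36/2660 = 0.89560440·0.0076541353 = 0.0068550773.
SE(ȳ) = √(0.0068550773) = 0.08280.

0.08280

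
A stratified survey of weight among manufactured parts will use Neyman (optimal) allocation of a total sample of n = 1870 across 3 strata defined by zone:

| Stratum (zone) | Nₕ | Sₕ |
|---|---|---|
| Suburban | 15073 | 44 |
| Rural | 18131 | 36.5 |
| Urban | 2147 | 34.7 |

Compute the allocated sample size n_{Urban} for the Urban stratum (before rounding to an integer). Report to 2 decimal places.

Neyman allocation: nₕ = n·NₕSₕ / Σⱼ NⱼSⱼ.
Σ NⱼSⱼ = 15073·44 + 18131·36.5 + 2147·34.7 = 1.3994944 × 10^6.
n_{Urban} = 1870·2147·34.7 / (1.3994944 × 10^6) = 99.55.

99.55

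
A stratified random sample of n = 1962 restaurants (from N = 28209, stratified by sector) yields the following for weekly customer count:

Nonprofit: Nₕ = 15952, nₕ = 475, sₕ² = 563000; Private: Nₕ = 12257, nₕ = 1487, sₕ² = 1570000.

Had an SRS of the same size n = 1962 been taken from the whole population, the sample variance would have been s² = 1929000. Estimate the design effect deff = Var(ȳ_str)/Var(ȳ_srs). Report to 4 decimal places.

0.5935

Var(ȳ_str) = Σ Wₕ²(1−fₕ)sₕ²/nₕ with Wₕ = Nₕ/28209:
  Nonprofit: (15952/28209)²·(1−475/15952)·563000/475 = 367.74039
  Private: (12257/28209)²·(1−1487/12257)·1570000/1487 = 175.15123
  → Var(ȳ_str) = 542.89162.
Var(ȳ_srs) = (1 − 1962/28209)·1929000/1962 = 914.798.
deff = 542.89162 / 914.798 = 0.5935.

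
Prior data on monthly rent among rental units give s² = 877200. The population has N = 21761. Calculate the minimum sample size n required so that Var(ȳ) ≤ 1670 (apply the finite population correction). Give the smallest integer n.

513

Without fpc, n₀ = s²/D = 877200/1670 = 525.2695.
With fpc, (1 − n/N)·s²/n ≤ D requires n ≥ n₀/(1 + n₀/N) = 525.2695/(1 + 525.2695/21761) = 512.8893.
Rounding up, n = 513.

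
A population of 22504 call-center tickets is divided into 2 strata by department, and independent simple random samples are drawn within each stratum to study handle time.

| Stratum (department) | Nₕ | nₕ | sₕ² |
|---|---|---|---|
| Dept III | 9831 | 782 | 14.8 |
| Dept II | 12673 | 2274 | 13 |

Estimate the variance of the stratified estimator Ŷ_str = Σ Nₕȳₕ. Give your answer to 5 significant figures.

Var(Ŷ_str) = Σₕ Nₕ²(1 − fₕ)sₕ²/nₕ.
Dept III: 9831²·(1 − 782/9831)·14.8/782 = 1.6836556 × 10^6.
Dept II: 12673²·(1 − 2274/12673)·13/2274 = 753397.03.
Sum = 2.4370526 × 10^6.

2.4371 × 10^6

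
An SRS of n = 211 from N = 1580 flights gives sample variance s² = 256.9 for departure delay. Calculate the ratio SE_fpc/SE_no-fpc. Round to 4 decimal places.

0.9308

f = n/N = 211/1580 = 0.13354430.
SE_no-fpc = √(s²/n) = 1.1034199; SE_fpc = √((1−f)s²/n) = 1.027103.
Ratio = √(1−f) = 0.93083602.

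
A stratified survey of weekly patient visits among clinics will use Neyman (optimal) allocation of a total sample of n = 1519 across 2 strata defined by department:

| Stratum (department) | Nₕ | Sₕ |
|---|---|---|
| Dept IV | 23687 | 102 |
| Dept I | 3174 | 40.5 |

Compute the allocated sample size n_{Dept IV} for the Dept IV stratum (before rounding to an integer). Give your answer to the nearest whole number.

Neyman allocation: nₕ = n·NₕSₕ / Σⱼ NⱼSⱼ.
Σ NⱼSⱼ = 23687·102 + 3174·40.5 = 2.544621 × 10^6.
n_{Dept IV} = 1519·23687·102 / (2.544621 × 10^6) = 1442.

1442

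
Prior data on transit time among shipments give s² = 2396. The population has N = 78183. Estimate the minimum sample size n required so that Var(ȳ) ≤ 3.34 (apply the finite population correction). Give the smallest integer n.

Without fpc, n₀ = s²/D = 2396/3.34 = 717.3653.
With fpc, (1 − n/N)·s²/n ≤ D requires n ≥ n₀/(1 + n₀/N) = 717.3653/(1 + 717.3653/78183) = 710.8430.
Rounding up, n = 711.

711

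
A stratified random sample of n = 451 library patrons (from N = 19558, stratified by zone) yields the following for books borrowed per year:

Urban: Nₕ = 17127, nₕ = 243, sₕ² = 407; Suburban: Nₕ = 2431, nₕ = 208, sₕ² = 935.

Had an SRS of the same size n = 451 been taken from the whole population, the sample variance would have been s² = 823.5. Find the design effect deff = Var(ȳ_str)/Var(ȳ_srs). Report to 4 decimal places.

Var(ȳ_str) = Σ Wₕ²(1−fₕ)sₕ²/nₕ with Wₕ = Nₕ/19558:
  Urban: (17127/19558)²·(1−243/17127)·407/243 = 1.2661813
  Suburban: (2431/19558)²·(1−208/2431)·935/208 = 0.063507324
  → Var(ȳ_str) = 1.3296886.
Var(ȳ_srs) = (1 − 451/19558)·823.5/451 = 1.7838368.
deff = 1.3296886 / 1.7838368 = 0.7454.

0.7454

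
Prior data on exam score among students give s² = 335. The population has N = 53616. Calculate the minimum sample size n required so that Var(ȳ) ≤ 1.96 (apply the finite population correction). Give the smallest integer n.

Without fpc, n₀ = s²/D = 335/1.96 = 170.9184.
With fpc, (1 − n/N)·s²/n ≤ D requires n ≥ n₀/(1 + n₀/N) = 170.9184/(1 + 170.9184/53616) = 170.3753.
Rounding up, n = 171.

171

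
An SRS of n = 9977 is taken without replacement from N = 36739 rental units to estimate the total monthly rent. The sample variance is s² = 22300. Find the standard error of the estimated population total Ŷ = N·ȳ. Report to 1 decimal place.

Var(Ŷ) = N²·Var(ȳ) = N²·(1 − n/N)·s²/n.
f = 9977/36739 = 0.27156428; Var(ȳ) = 0.72843572·22300/9977 = 1.6281564.
Var(Ŷ) = 36739² · 1.6281564 = 2.1976108 × 10^9.
SE(Ŷ) = √(2.1976108 × 10^9) = 46878.7.

46878.7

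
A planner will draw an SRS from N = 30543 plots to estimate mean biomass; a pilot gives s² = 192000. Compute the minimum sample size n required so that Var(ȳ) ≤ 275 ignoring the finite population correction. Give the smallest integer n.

Without fpc, n₀ = s²/D = 192000/275 = 698.1818.
Rounding up, n = 699.

699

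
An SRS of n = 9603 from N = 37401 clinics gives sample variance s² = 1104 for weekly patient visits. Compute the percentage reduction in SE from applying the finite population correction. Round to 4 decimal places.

13.7885

f = n/N = 9603/37401 = 0.25675784.
SE_no-fpc = √(s²/n) = 0.33906352; SE_fpc = √((1−f)s²/n) = 0.29231173.
Ratio = √(1−f) = 0.86211493. Reduction = 100·(1 − 0.86211493) = 13.7885%.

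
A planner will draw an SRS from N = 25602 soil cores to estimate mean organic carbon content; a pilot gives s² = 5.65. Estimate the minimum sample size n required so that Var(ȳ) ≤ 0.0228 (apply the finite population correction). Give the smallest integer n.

246

Without fpc, n₀ = s²/D = 5.65/0.0228 = 247.8070.
With fpc, (1 − n/N)·s²/n ≤ D requires n ≥ n₀/(1 + n₀/N) = 247.8070/(1 + 247.8070/25602) = 245.4314.
Rounding up, n = 246.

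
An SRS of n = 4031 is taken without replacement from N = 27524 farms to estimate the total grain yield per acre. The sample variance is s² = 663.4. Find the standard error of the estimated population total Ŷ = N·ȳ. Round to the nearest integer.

10316

Var(Ŷ) = N²·Var(ȳ) = N²·(1 − n/N)·s²/n.
f = 4031/27524 = 0.14645400; Var(ȳ) = 0.85354600·663.4/4031 = 0.14047195.
Var(Ŷ) = 27524² · 0.14047195 = 1.0641742 × 10^8.
SE(Ŷ) = √(1.0641742 × 10^8) = 10316.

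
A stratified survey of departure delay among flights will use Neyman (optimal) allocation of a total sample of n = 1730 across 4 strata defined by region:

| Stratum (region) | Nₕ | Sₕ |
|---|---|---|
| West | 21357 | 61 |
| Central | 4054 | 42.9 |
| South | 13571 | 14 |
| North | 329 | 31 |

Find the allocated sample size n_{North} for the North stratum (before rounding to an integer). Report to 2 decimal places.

Neyman allocation: nₕ = n·NₕSₕ / Σⱼ NⱼSⱼ.
Σ NⱼSⱼ = 21357·61 + 4054·42.9 + 13571·14 + 329·31 = 1.6768866 × 10^6.
n_{North} = 1730·329·31 / (1.6768866 × 10^6) = 10.52.

10.52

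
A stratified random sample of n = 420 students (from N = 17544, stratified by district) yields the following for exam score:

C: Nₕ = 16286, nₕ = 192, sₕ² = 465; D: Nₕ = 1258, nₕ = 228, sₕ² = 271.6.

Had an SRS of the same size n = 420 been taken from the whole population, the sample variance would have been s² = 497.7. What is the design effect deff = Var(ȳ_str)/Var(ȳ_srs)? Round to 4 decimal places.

1.7874

Var(ȳ_str) = Σ Wₕ²(1−fₕ)sₕ²/nₕ with Wₕ = Nₕ/17544:
  C: (16286/17544)²·(1−192/16286)·465/192 = 2.0624001
  D: (1258/17544)²·(1−228/1258)·271.6/228 = 0.0050148223
  → Var(ȳ_str) = 2.0674149.
Var(ȳ_srs) = (1 − 420/17544)·497.7/420 = 1.1566313.
deff = 2.0674149 / 1.1566313 = 1.7874.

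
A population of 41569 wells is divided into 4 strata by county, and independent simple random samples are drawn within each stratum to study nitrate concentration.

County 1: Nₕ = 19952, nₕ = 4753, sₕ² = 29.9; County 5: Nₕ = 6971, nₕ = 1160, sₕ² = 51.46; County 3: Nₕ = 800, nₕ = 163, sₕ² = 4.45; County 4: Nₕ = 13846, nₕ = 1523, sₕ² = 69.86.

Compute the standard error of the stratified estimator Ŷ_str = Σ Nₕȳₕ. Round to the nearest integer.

3398

Var(Ŷ_str) = Σₕ Nₕ²(1 − fₕ)sₕ²/nₕ.
County 1: 19952²·(1 − 4753/19952)·29.9/4753 = 1.9076769 × 10^6.
County 5: 6971²·(1 − 1160/6971)·51.46/1160 = 1.79704 × 10^6.
County 3: 800²·(1 − 163/800)·4.45/163 = 13912.393.
County 4: 13846²·(1 − 1523/13846)·69.86/1523 = 7.8265336 × 10^6.
Sum = 1.1545163 × 10^7.
SE = √(1.1545163 × 10^7) = 3398.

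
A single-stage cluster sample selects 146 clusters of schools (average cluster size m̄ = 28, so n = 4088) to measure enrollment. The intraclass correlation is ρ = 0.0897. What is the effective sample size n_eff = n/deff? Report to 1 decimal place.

1194.7

deff = 1 + (28 − 1)·0.0897 = 1 + 2.4219 = 3.4219.
n_eff = 4088 / 3.4219 = 1194.7.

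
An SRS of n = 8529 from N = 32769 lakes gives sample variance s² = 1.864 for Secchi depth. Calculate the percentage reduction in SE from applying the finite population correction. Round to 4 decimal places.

f = n/N = 8529/32769 = 0.26027648.
SE_no-fpc = √(s²/n) = 0.014783385; SE_fpc = √((1−f)s²/n) = 0.012714773.
Ratio = √(1−f) = 0.86007181. Reduction = 100·(1 − 0.86007181) = 13.9928%.

13.9928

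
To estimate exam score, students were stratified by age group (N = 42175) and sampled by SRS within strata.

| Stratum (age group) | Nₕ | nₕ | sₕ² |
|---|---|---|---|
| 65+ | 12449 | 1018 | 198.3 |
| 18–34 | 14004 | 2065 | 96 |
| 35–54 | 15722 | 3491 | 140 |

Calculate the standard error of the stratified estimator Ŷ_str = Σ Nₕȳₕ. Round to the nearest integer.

Var(Ŷ_str) = Σₕ Nₕ²(1 − fₕ)sₕ²/nₕ.
65+: 12449²·(1 − 1018/12449)·198.3/1018 = 2.7720026 × 10^7.
18–34: 14004²·(1 − 2065/14004)·96/2065 = 7.7726879 × 10^6.
35–54: 15722²·(1 − 3491/15722)·140/3491 = 7.7116613 × 10^6.
Sum = 4.3204375 × 10^7.
SE = √(4.3204375 × 10^7) = 6573.

6573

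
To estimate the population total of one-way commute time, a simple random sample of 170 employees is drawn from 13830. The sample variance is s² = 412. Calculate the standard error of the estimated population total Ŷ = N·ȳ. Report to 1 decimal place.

Var(Ŷ) = N²·Var(ȳ) = N²·(1 − n/N)·s²/n.
f = 170/13830 = 0.01229212; Var(ȳ) = 0.98770788·412/170 = 2.3937391.
Var(Ŷ) = 13830² · 2.3937391 = 4.5784784 × 10^8.
SE(Ŷ) = √(4.5784784 × 10^8) = 21397.4.

21397.4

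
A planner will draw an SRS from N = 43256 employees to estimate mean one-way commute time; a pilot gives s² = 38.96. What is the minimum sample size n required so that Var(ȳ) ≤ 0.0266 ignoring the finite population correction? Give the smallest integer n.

Without fpc, n₀ = s²/D = 38.96/0.0266 = 1464.6617.
Rounding up, n = 1465.

1465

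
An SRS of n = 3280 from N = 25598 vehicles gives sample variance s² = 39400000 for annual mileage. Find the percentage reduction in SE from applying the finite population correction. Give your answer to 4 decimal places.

6.6263

f = n/N = 3280/25598 = 0.12813501.
SE_no-fpc = √(s²/n) = 109.60016; SE_fpc = √((1−f)s²/n) = 102.33774.
Ratio = √(1−f) = 0.93373711. Reduction = 100·(1 − 0.93373711) = 6.6263%.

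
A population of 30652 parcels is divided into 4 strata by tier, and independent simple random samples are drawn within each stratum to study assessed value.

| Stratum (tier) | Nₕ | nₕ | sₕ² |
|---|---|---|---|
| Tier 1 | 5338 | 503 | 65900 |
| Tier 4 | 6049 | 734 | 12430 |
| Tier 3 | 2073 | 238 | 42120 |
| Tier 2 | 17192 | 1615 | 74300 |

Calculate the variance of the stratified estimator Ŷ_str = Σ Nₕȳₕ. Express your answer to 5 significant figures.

1.6919 × 10^10

Var(Ŷ_str) = Σₕ Nₕ²(1 − fₕ)sₕ²/nₕ.
Tier 1: 5338²·(1 − 503/5338)·65900/503 = 3.3813683 × 10^9.
Tier 4: 6049²·(1 − 734/6049)·12430/734 = 5.4445491 × 10^8.
Tier 3: 2073²·(1 − 238/2073)·42120/238 = 6.7320414 × 10^8.
Tier 2: 17192²·(1 − 1615/17192)·74300/1615 = 1.2320448 × 10^10.
Sum = 1.6919475 × 10^10.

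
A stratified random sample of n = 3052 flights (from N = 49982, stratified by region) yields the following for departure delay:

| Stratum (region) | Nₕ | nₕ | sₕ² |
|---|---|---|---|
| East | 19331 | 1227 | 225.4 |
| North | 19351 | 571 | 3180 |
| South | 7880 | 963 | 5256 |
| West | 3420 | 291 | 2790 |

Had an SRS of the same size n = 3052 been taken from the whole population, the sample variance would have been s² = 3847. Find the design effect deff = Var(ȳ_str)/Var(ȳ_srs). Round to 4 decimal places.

0.8416

Var(ȳ_str) = Σ Wₕ²(1−fₕ)sₕ²/nₕ with Wₕ = Nₕ/49982:
  East: (19331/49982)²·(1−1227/19331)·225.4/1227 = 0.025734217
  North: (19351/49982)²·(1−571/19351)·3180/571 = 0.81014499
  South: (7880/49982)²·(1−963/7880)·5256/963 = 0.11908191
  West: (3420/49982)²·(1−291/3420)·2790/291 = 0.041069141
  → Var(ȳ_str) = 0.99603026.
Var(ȳ_srs) = (1 − 3052/49982)·3847/3052 = 1.1835172.
deff = 0.99603026 / 1.1835172 = 0.8416.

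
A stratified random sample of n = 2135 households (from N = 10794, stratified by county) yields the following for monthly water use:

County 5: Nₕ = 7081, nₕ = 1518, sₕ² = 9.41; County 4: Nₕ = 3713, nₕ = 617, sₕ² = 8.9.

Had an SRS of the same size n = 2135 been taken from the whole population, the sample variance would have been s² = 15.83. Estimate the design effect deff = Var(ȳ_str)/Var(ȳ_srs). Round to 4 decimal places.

Var(ȳ_str) = Σ Wₕ²(1−fₕ)sₕ²/nₕ with Wₕ = Nₕ/10794:
  County 5: (7081/10794)²·(1−1518/7081)·9.41/1518 = 0.002095833
  County 4: (3713/10794)²·(1−617/3713)·8.9/617 = 0.0014231999
  → Var(ȳ_str) = 0.0035190329.
Var(ȳ_srs) = (1 − 2135/10794)·15.83/2135 = 0.0059479644.
deff = 0.0035190329 / 0.0059479644 = 0.5916.

0.5916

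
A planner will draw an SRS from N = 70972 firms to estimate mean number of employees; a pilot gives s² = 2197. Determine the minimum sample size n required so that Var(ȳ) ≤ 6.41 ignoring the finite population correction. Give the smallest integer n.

Without fpc, n₀ = s²/D = 2197/6.41 = 342.7457.
Rounding up, n = 343.

343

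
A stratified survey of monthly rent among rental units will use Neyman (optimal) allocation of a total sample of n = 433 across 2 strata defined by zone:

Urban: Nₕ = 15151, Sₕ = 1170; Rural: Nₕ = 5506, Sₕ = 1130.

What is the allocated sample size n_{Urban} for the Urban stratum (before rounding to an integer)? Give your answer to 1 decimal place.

320.5

Neyman allocation: nₕ = n·NₕSₕ / Σⱼ NⱼSⱼ.
Σ NⱼSⱼ = 15151·1170 + 5506·1130 = 2.394845 × 10^7.
n_{Urban} = 433·15151·1170 / (2.394845 × 10^7) = 320.5.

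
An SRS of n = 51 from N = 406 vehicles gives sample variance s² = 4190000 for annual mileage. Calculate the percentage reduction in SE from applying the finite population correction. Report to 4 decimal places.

6.4915

f = n/N = 51/406 = 0.12561576.
SE_no-fpc = √(s²/n) = 286.63018; SE_fpc = √((1−f)s²/n) = 268.02363.
Ratio = √(1−f) = 0.93508515. Reduction = 100·(1 − 0.93508515) = 6.4915%.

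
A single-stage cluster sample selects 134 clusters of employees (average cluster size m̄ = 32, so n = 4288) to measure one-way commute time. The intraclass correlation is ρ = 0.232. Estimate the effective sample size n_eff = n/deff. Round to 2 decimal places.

deff = 1 + (32 − 1)·0.232 = 1 + 7.192 = 8.192.
n_eff = 4288 / 8.192 = 523.44.

523.44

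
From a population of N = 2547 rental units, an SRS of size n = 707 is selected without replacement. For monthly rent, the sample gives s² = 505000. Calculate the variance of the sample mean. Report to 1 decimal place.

516.0

Under SRS without replacement, Var(ȳ) = (1 − f)·s²/n with f = n/N = 707/2547 = 0.27758147.
Var(ȳ) = (1 − 0.27758147)·505000/707 = 0.72241853·714.28571 = 516.01324.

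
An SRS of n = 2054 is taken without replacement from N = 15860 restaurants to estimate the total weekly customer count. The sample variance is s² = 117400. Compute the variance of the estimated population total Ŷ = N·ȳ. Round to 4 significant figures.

Var(Ŷ) = N²·Var(ȳ) = N²·(1 − n/N)·s²/n.
f = 2054/15860 = 0.12950820; Var(ȳ) = 0.87049180·117400/2054 = 49.754497.
Var(Ŷ) = 15860² · 49.754497 = 1.2515226 × 10^10.

1.252 × 10^10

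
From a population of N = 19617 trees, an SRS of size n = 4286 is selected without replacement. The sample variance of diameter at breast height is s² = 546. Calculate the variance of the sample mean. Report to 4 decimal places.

Under SRS without replacement, Var(ȳ) = (1 − f)·s²/n with f = n/N = 4286/19617 = 0.21848397.
Var(ȳ) = (1 − 0.21848397)·546/4286 = 0.78151603·0.12739151 = 0.099558505.

0.0996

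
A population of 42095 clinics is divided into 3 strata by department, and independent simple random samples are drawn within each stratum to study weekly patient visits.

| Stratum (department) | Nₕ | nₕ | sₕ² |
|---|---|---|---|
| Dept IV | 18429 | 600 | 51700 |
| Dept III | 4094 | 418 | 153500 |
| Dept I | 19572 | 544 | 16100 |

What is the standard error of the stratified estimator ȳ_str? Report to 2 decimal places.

5.03

Var(ȳ_str) = Σₕ Wₕ²(1 − fₕ)sₕ²/nₕ with Wₕ = Nₕ/N, N = 42095.
Dept IV: Wₕ = 0.43779546; term = 0.43779546²·(1 − 0.03255738)·51700/600 = 15.977434.
Dept III: Wₕ = 0.09725621; term = 0.09725621²·(1 − 0.10210064)·153500/418 = 3.1188494.
Dept I: Wₕ = 0.46494833; term = 0.46494833²·(1 − 0.02779481)·16100/544 = 6.2200561.
Sum = 25.31634.
SE = √(25.31634) = 5.03.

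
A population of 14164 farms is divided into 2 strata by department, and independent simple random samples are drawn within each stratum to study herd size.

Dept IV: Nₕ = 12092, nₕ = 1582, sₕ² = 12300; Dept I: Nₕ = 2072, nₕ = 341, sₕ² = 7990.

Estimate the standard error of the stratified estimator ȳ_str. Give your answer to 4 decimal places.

Var(ȳ_str) = Σₕ Wₕ²(1 − fₕ)sₕ²/nₕ with Wₕ = Nₕ/N, N = 14164.
Dept IV: Wₕ = 0.85371364; term = 0.85371364²·(1 − 0.13083030)·12300/1582 = 4.9252429.
Dept I: Wₕ = 0.14628636; term = 0.14628636²·(1 − 0.16457529)·7990/341 = 0.41889713.
Sum = 5.34414.
SE = √(5.34414) = 2.3117.

2.3117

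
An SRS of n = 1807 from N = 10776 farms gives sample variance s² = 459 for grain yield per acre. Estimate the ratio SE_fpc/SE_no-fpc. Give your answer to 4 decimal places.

f = n/N = 1807/10776 = 0.16768745.
SE_no-fpc = √(s²/n) = 0.50399621; SE_fpc = √((1−f)s²/n) = 0.45980161.
Ratio = √(1−f) = 0.91231165.

0.9123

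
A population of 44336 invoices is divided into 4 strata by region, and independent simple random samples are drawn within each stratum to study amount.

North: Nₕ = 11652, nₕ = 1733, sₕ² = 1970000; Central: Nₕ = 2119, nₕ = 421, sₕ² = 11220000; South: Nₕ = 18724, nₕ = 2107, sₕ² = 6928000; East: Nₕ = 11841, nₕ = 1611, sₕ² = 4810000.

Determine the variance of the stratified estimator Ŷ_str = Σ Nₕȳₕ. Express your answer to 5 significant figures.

Var(Ŷ_str) = Σₕ Nₕ²(1 − fₕ)sₕ²/nₕ.
North: 11652²·(1 − 1733/11652)·1970000/1733 = 1.3138205 × 10^11.
Central: 2119²·(1 − 421/2119)·11220000/421 = 9.5891344 × 10^10.
South: 18724²·(1 − 2107/18724)·6928000/2107 = 1.0230447 × 10^12.
East: 11841²·(1 − 1611/11841)·4810000/1611 = 3.6167089 × 10^11.
Sum = 1.611989 × 10^12.

1.6120 × 10^12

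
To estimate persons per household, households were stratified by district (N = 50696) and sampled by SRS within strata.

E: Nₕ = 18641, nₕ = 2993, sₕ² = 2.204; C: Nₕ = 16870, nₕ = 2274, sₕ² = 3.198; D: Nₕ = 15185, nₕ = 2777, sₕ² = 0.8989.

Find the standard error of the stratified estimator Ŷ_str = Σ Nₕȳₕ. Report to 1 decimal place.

Var(Ŷ_str) = Σₕ Nₕ²(1 − fₕ)sₕ²/nₕ.
E: 18641²·(1 − 2993/18641)·2.204/2993 = 214799.33.
C: 16870²·(1 − 2274/16870)·3.198/2274 = 346287.6.
D: 15185²·(1 − 2777/15185)·0.8989/2777 = 60989.08.
Sum = 622076.01.
SE = √(622076.01) = 788.7.

788.7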